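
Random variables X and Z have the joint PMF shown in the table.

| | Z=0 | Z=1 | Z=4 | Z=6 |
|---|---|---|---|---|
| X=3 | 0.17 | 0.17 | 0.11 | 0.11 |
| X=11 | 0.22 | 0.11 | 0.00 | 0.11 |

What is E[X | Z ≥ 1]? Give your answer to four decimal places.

5.8852

P(Z ≥ 1) = 0.61.
Σ X·P over the event = 3·(0.17) + 3·(0.11) + 3·(0.11) + 11·(0.11) + 11·(0.11) = 3.59.
E[X | Z ≥ 1] = (3.59) / (0.61) = 5.8852.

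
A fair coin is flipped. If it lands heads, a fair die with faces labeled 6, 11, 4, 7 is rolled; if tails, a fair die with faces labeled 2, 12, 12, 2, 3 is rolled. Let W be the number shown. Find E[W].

E[W | heads] = (6+11+4+7)/4 = 7.
E[W | tails] = (2+12+12+2+3)/5 = 31/5.
E[W] = (1/2)·(7) + (1/2)·(31/5) = 33/5.

33/5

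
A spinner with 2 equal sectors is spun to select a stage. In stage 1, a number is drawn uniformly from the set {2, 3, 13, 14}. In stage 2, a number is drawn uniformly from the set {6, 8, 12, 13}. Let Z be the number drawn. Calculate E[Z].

E[Z | stage 1] = (2+3+13+14)/4 = 8.
E[Z | stage 2] = (6+8+12+13)/4 = 39/4.
By the law of total expectation,
E[Z] = (1/2)·(8) + (1/2)·(39/4) = 71/8.

71/8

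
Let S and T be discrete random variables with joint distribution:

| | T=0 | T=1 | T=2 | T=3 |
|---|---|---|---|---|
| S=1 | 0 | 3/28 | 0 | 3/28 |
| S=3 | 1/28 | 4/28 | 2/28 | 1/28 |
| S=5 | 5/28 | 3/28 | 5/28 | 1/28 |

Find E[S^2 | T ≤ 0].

P(T ≤ 0) = 3/14.
Σ S^2·P over the event = 9·(1/28) + 25·(5/28) = 67/14.
E[S^2 | T ≤ 0] = (67/14) / (3/14) = 67/3.

67/3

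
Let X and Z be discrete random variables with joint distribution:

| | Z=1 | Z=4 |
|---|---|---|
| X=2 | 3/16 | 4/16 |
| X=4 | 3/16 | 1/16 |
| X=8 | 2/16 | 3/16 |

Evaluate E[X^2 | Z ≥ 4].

P(Z ≥ 4) = 1/2.
Σ X^2·P over the event = 4·(4/16) + 16·(1/16) + 64·(3/16) = 14.
E[X^2 | Z ≥ 4] = (14) / (1/2) = 28.

28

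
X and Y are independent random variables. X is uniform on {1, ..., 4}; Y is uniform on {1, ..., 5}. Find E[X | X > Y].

Outcomes with X > Y: (2,1), (3,1), (3,2), (4,1), (4,2), (4,3), each with probability 1/20.
E[X | X > Y] = (2 + 3 + 3 + 4 + 4 + 4) / 6 = 10/3.

10/3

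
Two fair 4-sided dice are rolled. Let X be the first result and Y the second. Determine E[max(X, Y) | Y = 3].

Outcomes with Y = 3: (1,3), (2,3), (3,3), (4,3), each with probability 1/16.
E[max(X, Y) | Y = 3] = (3 + 3 + 3 + 4) / 4 = 13/4.

13/4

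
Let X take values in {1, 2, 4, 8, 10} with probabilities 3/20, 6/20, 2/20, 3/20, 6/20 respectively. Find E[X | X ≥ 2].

P(X ≥ 2) = 17/20.
Σ over the event: 2·3/10 + 4·1/10 + 8·3/20 + 10·3/10 = 26/5.
E[X | X ≥ 2] = (26/5) / (17/20) = 104/17.

104/17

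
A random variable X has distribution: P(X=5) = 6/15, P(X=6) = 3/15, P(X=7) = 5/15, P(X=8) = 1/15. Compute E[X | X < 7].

P(X < 7) = 3/5.
Σ over the event: 5·2/5 + 6·1/5 = 16/5.
E[X | X < 7] = (16/5) / (3/5) = 16/3.

16/3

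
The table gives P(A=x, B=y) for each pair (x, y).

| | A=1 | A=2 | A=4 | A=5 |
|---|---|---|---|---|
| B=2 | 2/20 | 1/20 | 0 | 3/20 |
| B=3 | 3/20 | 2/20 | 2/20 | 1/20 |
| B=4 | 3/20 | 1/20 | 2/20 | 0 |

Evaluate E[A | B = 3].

5/2

P(B = 3) = 2/5.
Σ A·P over the event = 1·(3/20) + 2·(2/20) + 4·(2/20) + 5·(1/20) = 1.
E[A | B = 3] = (1) / (2/5) = 5/2.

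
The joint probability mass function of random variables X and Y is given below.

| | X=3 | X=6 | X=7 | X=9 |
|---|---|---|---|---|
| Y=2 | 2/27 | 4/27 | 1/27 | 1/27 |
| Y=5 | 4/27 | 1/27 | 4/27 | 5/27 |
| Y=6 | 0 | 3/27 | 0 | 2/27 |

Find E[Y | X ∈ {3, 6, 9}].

47/11

P(X ∈ {3, 6, 9}) = 22/27.
Σ Y·P over the event = 2·(2/27) + 5·(4/27) + 2·(4/27) + 5·(1/27) + 6·(3/27) + 2·(1/27) + 5·(5/27) + 6·(2/27) = 94/27.
E[Y | X ∈ {3, 6, 9}] = (94/27) / (22/27) = 47/11.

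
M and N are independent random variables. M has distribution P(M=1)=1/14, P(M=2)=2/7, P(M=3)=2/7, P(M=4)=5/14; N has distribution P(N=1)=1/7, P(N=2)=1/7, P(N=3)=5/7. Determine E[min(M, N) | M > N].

P(M > N) = 47/98.
Summing min(M,N)·P(x,y) over outcomes with M > N gives 53/49.
E[min(M, N) | M > N] = (53/49) / (47/98) = 106/47.

106/47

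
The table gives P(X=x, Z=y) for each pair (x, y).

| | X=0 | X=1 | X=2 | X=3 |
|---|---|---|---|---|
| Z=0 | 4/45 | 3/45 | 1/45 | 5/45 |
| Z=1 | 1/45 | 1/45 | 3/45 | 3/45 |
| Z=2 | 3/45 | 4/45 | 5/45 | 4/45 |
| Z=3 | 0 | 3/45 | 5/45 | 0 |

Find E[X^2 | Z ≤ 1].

92/21

P(Z ≤ 1) = 7/15.
Σ X^2·P over the event = 0·(4/45) + 0·(1/45) + 1·(3/45) + 1·(1/45) + 4·(1/45) + 4·(3/45) + 9·(5/45) + 9·(3/45) = 92/45.
E[X^2 | Z ≤ 1] = (92/45) / (7/15) = 92/21.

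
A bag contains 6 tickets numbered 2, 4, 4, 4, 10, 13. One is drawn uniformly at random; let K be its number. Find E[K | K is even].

24/5

P(K is even) = 5/6.
Σ over the event: 2·1/6 + 4·1/2 + 10·1/6 = 4.
E[K | K is even] = (4) / (5/6) = 24/5.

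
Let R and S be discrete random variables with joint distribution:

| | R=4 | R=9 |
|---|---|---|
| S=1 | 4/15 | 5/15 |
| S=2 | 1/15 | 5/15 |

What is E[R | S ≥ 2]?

P(S ≥ 2) = 2/5.
Σ R·P over the event = 4·(1/15) + 9·(5/15) = 49/15.
E[R | S ≥ 2] = (49/15) / (2/5) = 49/6.

49/6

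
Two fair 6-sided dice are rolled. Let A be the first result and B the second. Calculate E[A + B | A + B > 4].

P(A + B > 4) = 5/6.
Summing (A+B)·P(x,y) over outcomes with A + B > 4 gives 58/9.
E[A + B | A + B > 4] = (58/9) / (5/6) = 116/15.

116/15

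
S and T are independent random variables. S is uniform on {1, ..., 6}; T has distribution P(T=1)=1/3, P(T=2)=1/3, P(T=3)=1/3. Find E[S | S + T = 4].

P(S + T = 4) = 1/6.
Summing S·P(x,y) over outcomes with S + T = 4 gives 1/3.
E[S | S + T = 4] = (1/3) / (1/6) = 2.

2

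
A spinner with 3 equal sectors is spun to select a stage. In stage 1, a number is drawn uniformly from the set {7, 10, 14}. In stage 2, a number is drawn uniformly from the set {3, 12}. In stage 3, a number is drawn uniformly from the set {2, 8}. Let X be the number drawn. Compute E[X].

E[X | stage 1] = (7+10+14)/3 = 31/3.
E[X | stage 2] = (3+12)/2 = 15/2.
E[X | stage 3] = (2+8)/2 = 5.
By the law of total expectation,
E[X] = (1/3)·(31/3) + (1/3)·(15/2) + (1/3)·(5) = 137/18.

137/18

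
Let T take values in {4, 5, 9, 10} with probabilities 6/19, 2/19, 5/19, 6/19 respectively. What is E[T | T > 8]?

P(T > 8) = 11/19.
Σ over the event: 9·5/19 + 10·6/19 = 105/19.
E[T | T > 8] = (105/19) / (11/19) = 105/11.

105/11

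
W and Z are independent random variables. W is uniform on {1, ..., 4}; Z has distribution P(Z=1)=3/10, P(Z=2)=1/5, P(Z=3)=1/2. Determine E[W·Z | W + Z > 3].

207/32

P(W + Z > 3) = 4/5.
Summing WZ·P(x,y) over outcomes with W + Z > 3 gives 207/40.
E[W·Z | W + Z > 3] = (207/40) / (4/5) = 207/32.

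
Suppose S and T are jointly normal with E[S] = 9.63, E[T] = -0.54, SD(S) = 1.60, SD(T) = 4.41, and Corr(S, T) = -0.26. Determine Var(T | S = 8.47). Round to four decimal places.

The conditional variance in a bivariate normal is σ_T²(1 − ρ²), independent of x.
Var(T | S=8.47) = (4.41)²·(1 − (-0.26)²) = 19.4481·0.9324 = 18.1334.

18.1334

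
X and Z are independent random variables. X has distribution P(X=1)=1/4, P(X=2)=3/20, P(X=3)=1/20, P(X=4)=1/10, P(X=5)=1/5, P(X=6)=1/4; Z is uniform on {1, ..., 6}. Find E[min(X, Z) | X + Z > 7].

P(X + Z > 7) = 13/30.
Summing min(X,Z)·P(x,y) over outcomes with X + Z > 7 gives 17/10.
E[min(X, Z) | X + Z > 7] = (17/10) / (13/30) = 51/13.

51/13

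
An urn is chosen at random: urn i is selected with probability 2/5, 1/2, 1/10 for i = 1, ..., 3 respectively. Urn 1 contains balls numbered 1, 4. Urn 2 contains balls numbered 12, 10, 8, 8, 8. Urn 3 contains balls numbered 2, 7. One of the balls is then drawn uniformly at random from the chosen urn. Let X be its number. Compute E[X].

121/20

E[X | urn 1] = (1+4)/2 = 5/2.
E[X | urn 2] = (12+10+8+8+8)/5 = 46/5.
E[X | urn 3] = (2+7)/2 = 9/2.
By the law of total expectation,
E[X] = (2/5)·(5/2) + (1/2)·(46/5) + (1/10)·(9/2) = 121/20.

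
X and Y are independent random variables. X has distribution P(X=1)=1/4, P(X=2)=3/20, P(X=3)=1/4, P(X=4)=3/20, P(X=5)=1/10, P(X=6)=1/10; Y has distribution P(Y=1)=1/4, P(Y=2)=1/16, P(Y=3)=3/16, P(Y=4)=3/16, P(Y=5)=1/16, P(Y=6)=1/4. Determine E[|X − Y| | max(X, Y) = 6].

P(max(X, Y) = 6) = 13/40.
Summing |X−Y|·P(x,y) over outcomes with max(X, Y) = 6 gives 1.
E[|X − Y| | max(X, Y) = 6] = (1) / (13/40) = 40/13.

40/13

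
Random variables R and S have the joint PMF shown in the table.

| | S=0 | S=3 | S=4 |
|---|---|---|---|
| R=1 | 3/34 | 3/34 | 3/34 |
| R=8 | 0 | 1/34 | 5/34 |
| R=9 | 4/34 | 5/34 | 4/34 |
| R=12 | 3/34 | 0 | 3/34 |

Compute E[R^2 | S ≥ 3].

P(S ≥ 3) = 12/17.
Σ R^2·P over the event = 1·(3/34) + 1·(3/34) + 64·(1/34) + 64·(5/34) + 81·(5/34) + 81·(4/34) + 144·(3/34) = 1551/34.
E[R^2 | S ≥ 3] = (1551/34) / (12/17) = 517/8.

517/8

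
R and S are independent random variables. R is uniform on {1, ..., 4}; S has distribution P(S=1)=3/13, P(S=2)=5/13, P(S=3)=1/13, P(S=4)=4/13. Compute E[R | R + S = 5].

P(R + S = 5) = 1/4.
Summing R·P(x,y) over outcomes with R + S = 5 gives 33/52.
E[R | R + S = 5] = (33/52) / (1/4) = 33/13.

33/13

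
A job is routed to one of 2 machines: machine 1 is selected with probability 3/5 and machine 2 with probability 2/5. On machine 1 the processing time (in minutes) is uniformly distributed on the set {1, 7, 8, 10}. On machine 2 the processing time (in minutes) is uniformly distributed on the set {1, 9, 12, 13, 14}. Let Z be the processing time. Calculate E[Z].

E[Z | machine 1] = (1+7+8+10)/4 = 13/2.
E[Z | machine 2] = (1+9+12+13+14)/5 = 49/5.
By the law of total expectation,
E[Z] = (3/5)·(13/2) + (2/5)·(49/5) = 391/50.

391/50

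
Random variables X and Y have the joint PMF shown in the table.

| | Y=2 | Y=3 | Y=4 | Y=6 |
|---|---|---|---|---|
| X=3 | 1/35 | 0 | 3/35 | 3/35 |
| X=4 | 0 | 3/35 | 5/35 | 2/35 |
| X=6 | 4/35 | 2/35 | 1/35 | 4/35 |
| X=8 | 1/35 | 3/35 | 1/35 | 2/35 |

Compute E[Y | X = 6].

42/11

P(X = 6) = 11/35.
Σ Y·P over the event = 2·(4/35) + 3·(2/35) + 4·(1/35) + 6·(4/35) = 6/5.
E[Y | X = 6] = (6/5) / (11/35) = 42/11.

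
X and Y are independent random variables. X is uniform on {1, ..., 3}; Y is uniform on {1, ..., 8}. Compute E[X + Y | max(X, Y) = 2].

Outcomes with max(X, Y) = 2: (1,2), (2,1), (2,2), each with probability 1/24.
E[X + Y | max(X, Y) = 2] = (3 + 3 + 4) / 3 = 10/3.

10/3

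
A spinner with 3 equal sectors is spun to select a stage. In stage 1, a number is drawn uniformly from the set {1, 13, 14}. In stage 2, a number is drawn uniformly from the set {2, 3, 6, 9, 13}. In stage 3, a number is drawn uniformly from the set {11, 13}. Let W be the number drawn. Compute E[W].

E[W | stage 1] = (1+13+14)/3 = 28/3.
E[W | stage 2] = (2+3+6+9+13)/5 = 33/5.
E[W | stage 3] = (11+13)/2 = 12.
By the law of total expectation,
E[W] = (1/3)·(28/3) + (1/3)·(33/5) + (1/3)·(12) = 419/45.

419/45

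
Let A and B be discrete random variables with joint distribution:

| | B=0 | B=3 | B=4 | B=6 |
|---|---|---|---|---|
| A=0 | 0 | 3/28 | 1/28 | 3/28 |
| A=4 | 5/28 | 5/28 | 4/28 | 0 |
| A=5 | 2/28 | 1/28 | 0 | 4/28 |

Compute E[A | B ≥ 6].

P(B ≥ 6) = 1/4.
Σ A·P over the event = 0·(3/28) + 5·(4/28) = 5/7.
E[A | B ≥ 6] = (5/7) / (1/4) = 20/7.

20/7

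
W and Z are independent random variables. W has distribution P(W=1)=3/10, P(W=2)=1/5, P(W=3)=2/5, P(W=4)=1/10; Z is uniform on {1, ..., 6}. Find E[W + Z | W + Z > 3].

327/52

P(W + Z > 3) = 13/15.
Summing (W+Z)·P(x,y) over outcomes with W + Z > 3 gives 109/20.
E[W + Z | W + Z > 3] = (109/20) / (13/15) = 327/52.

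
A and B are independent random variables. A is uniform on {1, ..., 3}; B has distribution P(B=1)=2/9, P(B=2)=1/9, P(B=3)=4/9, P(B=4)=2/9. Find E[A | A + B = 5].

13/7

P(A + B = 5) = 7/27.
Summing A·P(x,y) over outcomes with A + B = 5 gives 13/27.
E[A | A + B = 5] = (13/27) / (7/27) = 13/7.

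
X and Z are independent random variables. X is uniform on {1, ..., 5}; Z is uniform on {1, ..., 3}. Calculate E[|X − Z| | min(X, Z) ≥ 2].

Outcomes with min(X, Z) ≥ 2: (2,2), (2,3), (3,2), (3,3), (4,2), (4,3), (5,2), (5,3), each with probability 1/15.
E[|X − Z| | min(X, Z) ≥ 2] = (0 + 1 + 1 + 0 + 2 + 1 + 3 + 2) / 8 = 5/4.

5/4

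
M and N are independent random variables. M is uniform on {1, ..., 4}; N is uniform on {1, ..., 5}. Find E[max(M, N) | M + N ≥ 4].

P(M + N ≥ 4) = 17/20.
Summing max(M,N)·P(x,y) over outcomes with M + N ≥ 4 gives 13/4.
E[max(M, N) | M + N ≥ 4] = (13/4) / (17/20) = 65/17.

65/17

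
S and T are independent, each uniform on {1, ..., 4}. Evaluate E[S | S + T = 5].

Outcomes with S + T = 5: (1,4), (2,3), (3,2), (4,1), each with probability 1/16.
E[S | S + T = 5] = (1 + 2 + 3 + 4) / 4 = 5/2.

5/2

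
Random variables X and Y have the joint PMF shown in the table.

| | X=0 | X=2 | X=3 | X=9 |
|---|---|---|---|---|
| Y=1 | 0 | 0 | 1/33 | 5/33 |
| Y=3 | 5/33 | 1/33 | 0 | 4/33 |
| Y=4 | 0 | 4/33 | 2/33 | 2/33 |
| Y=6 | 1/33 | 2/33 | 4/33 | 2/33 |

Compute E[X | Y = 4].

4

P(Y = 4) = 8/33.
Σ X·P over the event = 2·(4/33) + 3·(2/33) + 9·(2/33) = 32/33.
E[X | Y = 4] = (32/33) / (8/33) = 4.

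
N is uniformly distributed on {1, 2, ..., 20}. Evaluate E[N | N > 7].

14

P(N > 7) = 13/20.
E[N | N > 7] = (91/10) / (13/20) = 14.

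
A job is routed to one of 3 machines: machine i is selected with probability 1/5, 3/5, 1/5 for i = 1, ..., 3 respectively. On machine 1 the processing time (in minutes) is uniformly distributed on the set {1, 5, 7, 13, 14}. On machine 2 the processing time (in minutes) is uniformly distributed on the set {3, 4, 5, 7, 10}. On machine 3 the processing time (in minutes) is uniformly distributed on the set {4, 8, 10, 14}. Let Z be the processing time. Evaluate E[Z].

E[Z | machine 1] = (1+5+7+13+14)/5 = 8.
E[Z | machine 2] = (3+4+5+7+10)/5 = 29/5.
E[Z | machine 3] = (4+8+10+14)/4 = 9.
E[Z] = (1/5)·(8) + (3/5)·(29/5) + (1/5)·(9) = 172/25.

172/25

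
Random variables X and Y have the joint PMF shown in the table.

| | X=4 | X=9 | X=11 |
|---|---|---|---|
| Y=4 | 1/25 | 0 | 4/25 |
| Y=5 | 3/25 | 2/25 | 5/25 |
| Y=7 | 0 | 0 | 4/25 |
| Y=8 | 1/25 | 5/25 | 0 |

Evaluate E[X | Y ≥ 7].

P(Y ≥ 7) = 2/5.
Σ X·P over the event = 4·(1/25) + 9·(5/25) + 11·(4/25) = 93/25.
E[X | Y ≥ 7] = (93/25) / (2/5) = 93/10.

93/10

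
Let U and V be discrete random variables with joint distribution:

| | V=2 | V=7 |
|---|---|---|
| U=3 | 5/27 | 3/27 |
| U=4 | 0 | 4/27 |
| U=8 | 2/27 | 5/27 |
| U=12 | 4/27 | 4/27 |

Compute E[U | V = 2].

P(V = 2) = 11/27.
Σ U·P over the event = 3·(5/27) + 8·(2/27) + 12·(4/27) = 79/27.
E[U | V = 2] = (79/27) / (11/27) = 79/11.

79/11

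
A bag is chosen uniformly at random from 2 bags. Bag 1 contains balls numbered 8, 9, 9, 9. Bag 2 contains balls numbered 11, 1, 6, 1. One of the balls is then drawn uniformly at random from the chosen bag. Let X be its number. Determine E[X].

27/4

E[X | bag 1] = (8+9+9+9)/4 = 35/4.
E[X | bag 2] = (11+1+6+1)/4 = 19/4.
By the law of total expectation,
E[X] = (1/2)·(35/4) + (1/2)·(19/4) = 27/4.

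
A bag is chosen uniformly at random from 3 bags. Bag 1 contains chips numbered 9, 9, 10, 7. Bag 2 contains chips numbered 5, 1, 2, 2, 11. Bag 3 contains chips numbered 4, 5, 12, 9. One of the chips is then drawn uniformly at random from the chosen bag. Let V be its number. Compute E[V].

E[V | bag 1] = (9+9+10+7)/4 = 35/4.
E[V | bag 2] = (5+1+2+2+11)/5 = 21/5.
E[V | bag 3] = (4+5+12+9)/4 = 15/2.
E[V] = (1/3)·(35/4) + (1/3)·(21/5) + (1/3)·(15/2) = 409/60.

409/60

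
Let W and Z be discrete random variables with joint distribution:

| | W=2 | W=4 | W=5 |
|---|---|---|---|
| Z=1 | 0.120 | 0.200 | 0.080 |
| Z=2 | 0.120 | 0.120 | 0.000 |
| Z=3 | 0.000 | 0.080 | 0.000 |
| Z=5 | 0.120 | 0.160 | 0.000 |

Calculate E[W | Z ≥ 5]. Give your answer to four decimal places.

3.1429

P(Z ≥ 5) = 0.280.
Σ W·P over the event = 2·(0.120) + 4·(0.160) = 0.880.
E[W | Z ≥ 5] = (0.880) / (0.280) = 3.1429.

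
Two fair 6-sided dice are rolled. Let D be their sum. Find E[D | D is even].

P(D is even) = 1/2.
Σ over the event: 2·1/36 + 4·1/12 + 6·5/36 + 8·5/36 + 10·1/12 + 12·1/36 = 7/2.
E[D | D is even] = (7/2) / (1/2) = 7.

7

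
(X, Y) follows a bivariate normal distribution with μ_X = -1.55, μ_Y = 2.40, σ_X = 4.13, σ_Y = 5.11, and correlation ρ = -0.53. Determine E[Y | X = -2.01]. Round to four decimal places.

For a bivariate normal, E[Y | X=x] = μ_Y + ρ·(σ_Y/σ_X)·(x − μ_X).
E[Y | X=-2.01] = 2.40 + (-0.53)·(5.11/4.13)·(-2.01 − (-1.55)) = 2.40 + (-0.655763)·(-0.46) = 2.7017.

2.7017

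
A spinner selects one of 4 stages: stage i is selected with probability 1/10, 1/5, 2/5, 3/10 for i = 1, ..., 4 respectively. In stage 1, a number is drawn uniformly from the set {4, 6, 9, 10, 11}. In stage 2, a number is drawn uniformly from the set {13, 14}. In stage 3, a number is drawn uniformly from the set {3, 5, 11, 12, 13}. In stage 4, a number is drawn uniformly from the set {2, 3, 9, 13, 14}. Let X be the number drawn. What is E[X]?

237/25

E[X | stage 1] = (4+6+9+10+11)/5 = 8.
E[X | stage 2] = (13+14)/2 = 27/2.
E[X | stage 3] = (3+5+11+12+13)/5 = 44/5.
E[X | stage 4] = (2+3+9+13+14)/5 = 41/5.
By the law of total expectation,
E[X] = (1/10)·(8) + (1/5)·(27/2) + (2/5)·(44/5) + (3/10)·(41/5) = 237/25.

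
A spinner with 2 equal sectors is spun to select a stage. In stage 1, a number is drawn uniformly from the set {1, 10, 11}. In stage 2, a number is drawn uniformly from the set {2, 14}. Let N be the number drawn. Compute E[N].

23/3

E[N | stage 1] = (1+10+11)/3 = 22/3.
E[N | stage 2] = (2+14)/2 = 8.
E[N] = (1/2)·(22/3) + (1/2)·(8) = 23/3.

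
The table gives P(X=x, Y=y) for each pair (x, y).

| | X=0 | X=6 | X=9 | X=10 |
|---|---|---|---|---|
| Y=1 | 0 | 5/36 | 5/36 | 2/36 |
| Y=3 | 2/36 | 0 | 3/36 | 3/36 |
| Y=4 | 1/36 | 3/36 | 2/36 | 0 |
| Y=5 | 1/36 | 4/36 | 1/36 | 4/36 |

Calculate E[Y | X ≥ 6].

P(X ≥ 6) = 8/9.
Summing Y·P(X=x,Y=y) over the conditioning event gives 95/36.
E[Y | X ≥ 6] = (95/36) / (8/9) = 95/32.

95/32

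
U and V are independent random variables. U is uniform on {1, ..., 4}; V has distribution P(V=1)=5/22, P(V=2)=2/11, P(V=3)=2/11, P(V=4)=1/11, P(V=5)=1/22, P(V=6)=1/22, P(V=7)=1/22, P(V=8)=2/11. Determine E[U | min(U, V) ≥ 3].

7/2

P(min(U, V) ≥ 3) = 13/44.
Summing U·P(x,y) over outcomes with min(U, V) ≥ 3 gives 91/88.
E[U | min(U, V) ≥ 3] = (91/88) / (13/44) = 7/2.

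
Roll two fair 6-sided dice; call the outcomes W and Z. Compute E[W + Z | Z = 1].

9/2

Outcomes with Z = 1: (1,1), (2,1), (3,1), (4,1), (5,1), (6,1), each with probability 1/36.
E[W + Z | Z = 1] = (2 + 3 + 4 + 5 + 6 + 7) / 6 = 9/2.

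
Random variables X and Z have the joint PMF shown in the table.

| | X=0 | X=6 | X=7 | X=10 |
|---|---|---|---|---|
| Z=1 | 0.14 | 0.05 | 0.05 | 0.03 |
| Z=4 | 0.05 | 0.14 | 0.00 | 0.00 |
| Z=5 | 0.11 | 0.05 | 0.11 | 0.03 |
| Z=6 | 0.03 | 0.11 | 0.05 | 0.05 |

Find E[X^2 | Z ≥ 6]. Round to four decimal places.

P(Z ≥ 6) = 0.24.
Σ X^2·P over the event = 0·(0.03) + 36·(0.11) + 49·(0.05) + 100·(0.05) = 11.41.
E[X^2 | Z ≥ 6] = (11.41) / (0.24) = 47.5417.

47.5417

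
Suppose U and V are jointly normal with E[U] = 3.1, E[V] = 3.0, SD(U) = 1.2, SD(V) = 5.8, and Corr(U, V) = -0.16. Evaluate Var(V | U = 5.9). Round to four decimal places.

Var(V | U=x) = (1 − ρ²)·σ_V².
Var(V | U=5.9) = (5.8)²·(1 − (-0.16)²) = 33.64·0.9744 = 32.7788.

32.7788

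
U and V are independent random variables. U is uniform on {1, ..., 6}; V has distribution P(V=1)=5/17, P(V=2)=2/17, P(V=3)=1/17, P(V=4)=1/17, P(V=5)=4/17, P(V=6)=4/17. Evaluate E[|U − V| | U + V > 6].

P(U + V > 6) = 10/17.
Summing |U−V|·P(x,y) over outcomes with U + V > 6 gives 137/102.
E[|U − V| | U + V > 6] = (137/102) / (10/17) = 137/60.

137/60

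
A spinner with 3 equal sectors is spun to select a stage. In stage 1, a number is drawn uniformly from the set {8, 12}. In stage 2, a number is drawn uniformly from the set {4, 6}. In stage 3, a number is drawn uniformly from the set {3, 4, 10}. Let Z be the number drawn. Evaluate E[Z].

62/9

E[Z | stage 1] = (8+12)/2 = 10.
E[Z | stage 2] = (4+6)/2 = 5.
E[Z | stage 3] = (3+4+10)/3 = 17/3.
By the law of total expectation,
E[Z] = (1/3)·(10) + (1/3)·(5) + (1/3)·(17/3) = 62/9.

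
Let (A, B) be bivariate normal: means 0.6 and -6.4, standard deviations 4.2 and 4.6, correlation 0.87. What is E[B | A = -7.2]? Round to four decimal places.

-13.8323

For a bivariate normal, E[B | A=x] = μ_B + ρ·(σ_B/σ_A)·(x − μ_A).
E[B | A=-7.2] = -6.4 + (0.87)·(4.6/4.2)·(-7.2 − (0.6)) = -6.4 + (0.95286)·(-7.8) = -13.8323.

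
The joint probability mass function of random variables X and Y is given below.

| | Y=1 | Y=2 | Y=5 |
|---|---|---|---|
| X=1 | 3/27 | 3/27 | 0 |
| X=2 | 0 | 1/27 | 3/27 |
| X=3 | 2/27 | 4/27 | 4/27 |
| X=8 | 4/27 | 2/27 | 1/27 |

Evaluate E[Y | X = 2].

17/4

P(X = 2) = 4/27.
Σ Y·P over the event = 2·(1/27) + 5·(3/27) = 17/27.
E[Y | X = 2] = (17/27) / (4/27) = 17/4.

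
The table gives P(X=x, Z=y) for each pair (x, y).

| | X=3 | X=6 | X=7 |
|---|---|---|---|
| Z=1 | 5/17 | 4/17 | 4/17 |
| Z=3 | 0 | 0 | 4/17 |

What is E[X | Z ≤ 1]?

P(Z ≤ 1) = 13/17.
Σ X·P over the event = 3·(5/17) + 6·(4/17) + 7·(4/17) = 67/17.
E[X | Z ≤ 1] = (67/17) / (13/17) = 67/13.

67/13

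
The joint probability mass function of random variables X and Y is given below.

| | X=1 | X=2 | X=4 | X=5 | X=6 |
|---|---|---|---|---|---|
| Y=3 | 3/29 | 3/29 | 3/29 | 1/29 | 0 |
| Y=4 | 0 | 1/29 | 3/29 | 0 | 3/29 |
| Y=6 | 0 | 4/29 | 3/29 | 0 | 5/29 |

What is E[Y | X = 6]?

P(X = 6) = 8/29.
Σ Y·P over the event = 4·(3/29) + 6·(5/29) = 42/29.
E[Y | X = 6] = (42/29) / (8/29) = 21/4.

21/4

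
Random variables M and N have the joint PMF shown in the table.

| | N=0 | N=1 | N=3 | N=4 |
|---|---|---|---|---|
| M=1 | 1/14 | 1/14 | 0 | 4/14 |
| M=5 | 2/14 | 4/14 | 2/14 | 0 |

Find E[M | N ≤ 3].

P(N ≤ 3) = 5/7.
Summing M·P(M=x,N=y) over the conditioning event gives 3.
E[M | N ≤ 3] = (3) / (5/7) = 21/5.

21/5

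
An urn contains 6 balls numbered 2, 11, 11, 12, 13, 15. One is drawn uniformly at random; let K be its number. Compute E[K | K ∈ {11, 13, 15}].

25/2

P(K ∈ {11, 13, 15}) = 2/3.
Σ over the event: 11·1/3 + 13·1/6 + 15·1/6 = 25/3.
E[K | K ∈ {11, 13, 15}] = (25/3) / (2/3) = 25/2.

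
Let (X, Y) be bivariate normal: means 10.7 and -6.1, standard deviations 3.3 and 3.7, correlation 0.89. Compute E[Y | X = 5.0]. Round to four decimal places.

For a bivariate normal, E[Y | X=x] = μ_Y + ρ·(σ_Y/σ_X)·(x − μ_X).
E[Y | X=5.0] = -6.1 + (0.89)·(3.7/3.3)·(5.0 − (10.7)) = -6.1 + (0.99788)·(-5.7) = -11.7879.

-11.7879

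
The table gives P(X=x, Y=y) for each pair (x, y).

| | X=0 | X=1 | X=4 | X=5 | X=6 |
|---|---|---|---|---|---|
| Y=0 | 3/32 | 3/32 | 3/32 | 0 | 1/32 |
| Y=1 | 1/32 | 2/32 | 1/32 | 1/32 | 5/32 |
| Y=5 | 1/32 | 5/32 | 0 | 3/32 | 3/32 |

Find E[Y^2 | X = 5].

P(X = 5) = 1/8.
Σ Y^2·P over the event = 1·(1/32) + 25·(3/32) = 19/8.
E[Y^2 | X = 5] = (19/8) / (1/8) = 19.

19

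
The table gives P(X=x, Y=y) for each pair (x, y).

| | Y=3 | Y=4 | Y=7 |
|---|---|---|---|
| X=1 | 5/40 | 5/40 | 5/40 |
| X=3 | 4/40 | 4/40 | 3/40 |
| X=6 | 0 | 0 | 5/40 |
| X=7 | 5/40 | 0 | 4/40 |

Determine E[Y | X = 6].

P(X = 6) = 1/8.
Σ Y·P over the event = 7·(5/40) = 7/8.
E[Y | X = 6] = (7/8) / (1/8) = 7.

7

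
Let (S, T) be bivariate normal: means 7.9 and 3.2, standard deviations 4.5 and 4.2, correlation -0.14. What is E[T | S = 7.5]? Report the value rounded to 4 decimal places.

3.2523

E[T | S=x] = μ_T + ρ(σ_T/σ_S)(x − μ_S) for jointly normal variables.
E[T | S=7.5] = 3.2 + (-0.14)·(4.2/4.5)·(7.5 − (7.9)) = 3.2 + (-0.13067)·(-0.4) = 3.2523.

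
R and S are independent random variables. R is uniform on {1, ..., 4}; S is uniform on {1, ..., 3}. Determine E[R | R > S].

10/3

Outcomes with R > S: (2,1), (3,1), (3,2), (4,1), (4,2), (4,3), each with probability 1/12.
E[R | R > S] = (2 + 3 + 3 + 4 + 4 + 4) / 6 = 10/3.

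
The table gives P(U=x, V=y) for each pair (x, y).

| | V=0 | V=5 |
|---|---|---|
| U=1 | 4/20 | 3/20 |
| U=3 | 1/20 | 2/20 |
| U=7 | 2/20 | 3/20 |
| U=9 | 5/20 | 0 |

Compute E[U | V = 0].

11/2

P(V = 0) = 3/5.
Σ U·P over the event = 1·(4/20) + 3·(1/20) + 7·(2/20) + 9·(5/20) = 33/10.
E[U | V = 0] = (33/10) / (3/5) = 11/2.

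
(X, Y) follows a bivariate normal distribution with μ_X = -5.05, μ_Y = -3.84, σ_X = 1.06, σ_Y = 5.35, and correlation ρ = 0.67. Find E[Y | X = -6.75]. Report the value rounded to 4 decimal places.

The regression of Y on X has slope ρ·σ_Y/σ_X and passes through (μ_X, μ_Y).
E[Y | X=-6.75] = -3.84 + (0.67)·(5.35/1.06)·(-6.75 − (-5.05)) = -3.84 + (3.3816)·(-1.7) = -9.5887.

-9.5887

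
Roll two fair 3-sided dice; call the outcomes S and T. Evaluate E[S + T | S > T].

Outcomes with S > T: (2,1), (3,1), (3,2), each with probability 1/9.
E[S + T | S > T] = (3 + 4 + 5) / 3 = 4.

4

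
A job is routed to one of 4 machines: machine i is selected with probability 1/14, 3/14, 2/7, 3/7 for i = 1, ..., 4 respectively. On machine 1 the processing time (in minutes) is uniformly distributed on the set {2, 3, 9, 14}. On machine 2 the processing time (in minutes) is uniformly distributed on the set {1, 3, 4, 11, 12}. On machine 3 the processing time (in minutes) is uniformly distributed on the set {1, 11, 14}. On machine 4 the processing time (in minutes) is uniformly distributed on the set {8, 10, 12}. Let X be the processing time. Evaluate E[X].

902/105

E[X | machine 1] = (2+3+9+14)/4 = 7.
E[X | machine 2] = (1+3+4+11+12)/5 = 31/5.
E[X | machine 3] = (1+11+14)/3 = 26/3.
E[X | machine 4] = (8+10+12)/3 = 10.
E[X] = (1/14)·(7) + (3/14)·(31/5) + (2/7)·(26/3) + (3/7)·(10) = 902/105.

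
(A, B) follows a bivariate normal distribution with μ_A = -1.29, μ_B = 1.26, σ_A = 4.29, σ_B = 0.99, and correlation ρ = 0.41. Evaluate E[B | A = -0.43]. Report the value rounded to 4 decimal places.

1.3414

E[B | A=x] = μ_B + ρ(σ_B/σ_A)(x − μ_A) for jointly normal variables.
E[B | A=-0.43] = 1.26 + (0.41)·(0.99/4.29)·(-0.43 − (-1.29)) = 1.26 + (0.094615)·(0.86) = 1.3414.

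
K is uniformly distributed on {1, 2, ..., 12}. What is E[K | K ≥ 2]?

Given K ≥ 2, K is equally likely to be any of {2, 3, 4, 5, 6, 7, 8, 9, 10, 11, 12}.
E[K | K ≥ 2] = (2 + 3 + 4 + 5 + 6 + 7 + 8 + 9 + 10 + 11 + 12) / 11 = 7.

7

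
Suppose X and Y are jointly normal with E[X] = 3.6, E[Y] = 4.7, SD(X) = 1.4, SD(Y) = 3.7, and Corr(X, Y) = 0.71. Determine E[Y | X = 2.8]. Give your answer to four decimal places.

3.1989

The regression of Y on X has slope ρ·σ_Y/σ_X and passes through (μ_X, μ_Y).
E[Y | X=2.8] = 4.7 + (0.71)·(3.7/1.4)·(2.8 − (3.6)) = 4.7 + (1.8764)·(-0.8) = 3.1989.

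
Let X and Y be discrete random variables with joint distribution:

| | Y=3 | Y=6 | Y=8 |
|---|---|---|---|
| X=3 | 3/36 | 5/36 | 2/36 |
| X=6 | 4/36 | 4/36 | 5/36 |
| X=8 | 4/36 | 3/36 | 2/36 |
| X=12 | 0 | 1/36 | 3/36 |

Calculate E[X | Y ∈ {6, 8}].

163/25

P(Y ∈ {6, 8}) = 25/36.
Σ X·P over the event = 3·(5/36) + 3·(2/36) + 6·(4/36) + 6·(5/36) + 8·(3/36) + 8·(2/36) + 12·(1/36) + 12·(3/36) = 163/36.
E[X | Y ∈ {6, 8}] = (163/36) / (25/36) = 163/25.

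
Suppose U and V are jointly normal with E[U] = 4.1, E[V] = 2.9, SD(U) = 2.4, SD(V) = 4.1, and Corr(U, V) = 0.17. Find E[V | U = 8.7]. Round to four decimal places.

4.2359

E[V | U=x] = μ_V + ρ(σ_V/σ_U)(x − μ_U) for jointly normal variables.
E[V | U=8.7] = 2.9 + (0.17)·(4.1/2.4)·(8.7 − (4.1)) = 2.9 + (0.29042)·(4.6) = 4.2359.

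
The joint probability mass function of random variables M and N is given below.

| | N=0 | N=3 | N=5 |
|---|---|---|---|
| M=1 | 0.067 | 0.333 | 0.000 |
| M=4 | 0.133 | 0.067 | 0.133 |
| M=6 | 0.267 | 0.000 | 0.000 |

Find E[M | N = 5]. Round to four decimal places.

4.0000

P(N = 5) = 0.133.
Σ M·P over the event = 4·(0.133) = 0.532.
E[M | N = 5] = (0.532) / (0.133) = 4.0000.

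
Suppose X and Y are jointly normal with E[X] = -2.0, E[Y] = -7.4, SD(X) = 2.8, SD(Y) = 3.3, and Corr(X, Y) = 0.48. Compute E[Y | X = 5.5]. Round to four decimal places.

-3.1571

The regression of Y on X has slope ρ·σ_Y/σ_X and passes through (μ_X, μ_Y).
E[Y | X=5.5] = -7.4 + (0.48)·(3.3/2.8)·(5.5 − (-2.0)) = -7.4 + (0.565714)·(7.5) = -3.1571.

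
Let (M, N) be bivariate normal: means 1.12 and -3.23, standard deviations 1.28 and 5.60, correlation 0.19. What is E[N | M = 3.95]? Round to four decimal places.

E[N | M=x] = μ_N + ρ(σ_N/σ_M)(x − μ_M) for jointly normal variables.
E[N | M=3.95] = -3.23 + (0.19)·(5.60/1.28)·(3.95 − (1.12)) = -3.23 + (0.83125)·(2.83) = -0.8776.

-0.8776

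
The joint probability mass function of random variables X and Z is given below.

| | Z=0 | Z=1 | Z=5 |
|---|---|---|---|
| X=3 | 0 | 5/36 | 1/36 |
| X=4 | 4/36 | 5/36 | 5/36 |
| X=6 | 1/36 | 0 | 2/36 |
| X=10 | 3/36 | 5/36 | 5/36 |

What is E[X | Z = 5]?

85/13

P(Z = 5) = 13/36.
Summing X·P(X=x,Z=y) over the conditioning event gives 85/36.
E[X | Z = 5] = (85/36) / (13/36) = 85/13.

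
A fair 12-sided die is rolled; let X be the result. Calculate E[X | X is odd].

6

Given X is odd, X is equally likely to be any of {1, 3, 5, 7, 9, 11}.
E[X | X is odd] = (1 + 3 + 5 + 7 + 9 + 11) / 6 = 6.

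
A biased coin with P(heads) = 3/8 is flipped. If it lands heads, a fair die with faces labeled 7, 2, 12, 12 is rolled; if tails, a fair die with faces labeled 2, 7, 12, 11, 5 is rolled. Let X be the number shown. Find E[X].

E[X | heads] = (7+2+12+12)/4 = 33/4.
E[X | tails] = (2+7+12+11+5)/5 = 37/5.
E[X] = (3/8)·(33/4) + (5/8)·(37/5) = 247/32.

247/32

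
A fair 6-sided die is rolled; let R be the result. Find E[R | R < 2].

Given R < 2, R is equally likely to be any of {1}.
E[R | R < 2] = (1) / 1 = 1.

1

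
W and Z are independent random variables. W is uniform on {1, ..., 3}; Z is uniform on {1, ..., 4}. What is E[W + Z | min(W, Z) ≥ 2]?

Outcomes with min(W, Z) ≥ 2: (2,2), (2,3), (2,4), (3,2), (3,3), (3,4), each with probability 1/12.
E[W + Z | min(W, Z) ≥ 2] = (4 + 5 + 6 + 5 + 6 + 7) / 6 = 11/2.

11/2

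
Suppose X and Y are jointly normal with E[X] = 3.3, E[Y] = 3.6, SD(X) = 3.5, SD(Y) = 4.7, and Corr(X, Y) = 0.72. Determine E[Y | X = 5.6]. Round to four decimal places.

For a bivariate normal, E[Y | X=x] = μ_Y + ρ·(σ_Y/σ_X)·(x − μ_X).
E[Y | X=5.6] = 3.6 + (0.72)·(4.7/3.5)·(5.6 − (3.3)) = 3.6 + (0.96686)·(2.3) = 5.8238.

5.8238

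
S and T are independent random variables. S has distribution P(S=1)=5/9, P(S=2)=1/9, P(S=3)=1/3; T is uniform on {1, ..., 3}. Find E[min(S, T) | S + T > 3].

P(S + T > 3) = 16/27.
Summing min(S,T)·P(x,y) over outcomes with S + T > 3 gives 1.
E[min(S, T) | S + T > 3] = (1) / (16/27) = 27/16.

27/16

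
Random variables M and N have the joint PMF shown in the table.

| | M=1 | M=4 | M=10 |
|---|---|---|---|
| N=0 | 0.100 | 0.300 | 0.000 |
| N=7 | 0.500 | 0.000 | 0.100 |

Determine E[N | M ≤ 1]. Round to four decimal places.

P(M ≤ 1) = 0.600.
Σ N·P over the event = 0·(0.100) + 7·(0.500) = 3.500.
E[N | M ≤ 1] = (3.500) / (0.600) = 5.8333.

5.8333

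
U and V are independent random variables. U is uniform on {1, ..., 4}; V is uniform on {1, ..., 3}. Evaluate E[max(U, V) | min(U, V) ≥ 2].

19/6

Outcomes with min(U, V) ≥ 2: (2,2), (2,3), (3,2), (3,3), (4,2), (4,3), each with probability 1/12.
E[max(U, V) | min(U, V) ≥ 2] = (2 + 3 + 3 + 3 + 4 + 4) / 6 = 19/6.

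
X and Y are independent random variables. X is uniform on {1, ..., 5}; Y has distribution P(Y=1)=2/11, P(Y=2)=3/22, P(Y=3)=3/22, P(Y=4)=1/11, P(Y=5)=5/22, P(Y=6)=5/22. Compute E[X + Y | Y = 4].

7

P(Y = 4) = 1/11.
Summing (X+Y)·P(x,y) over outcomes with Y = 4 gives 7/11.
E[X + Y | Y = 4] = (7/11) / (1/11) = 7.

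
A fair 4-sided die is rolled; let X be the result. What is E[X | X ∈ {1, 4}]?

5/2

P(X ∈ {1, 4}) = 1/2.
Σ over the event: 1·1/4 + 4·1/4 = 5/4.
E[X | X ∈ {1, 4}] = (5/4) / (1/2) = 5/2.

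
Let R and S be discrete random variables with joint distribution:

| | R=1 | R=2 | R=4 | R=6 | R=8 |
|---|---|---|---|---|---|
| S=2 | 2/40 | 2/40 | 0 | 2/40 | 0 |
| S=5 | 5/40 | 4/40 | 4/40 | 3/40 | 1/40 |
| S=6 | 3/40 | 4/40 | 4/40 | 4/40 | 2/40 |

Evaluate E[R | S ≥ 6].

67/17

P(S ≥ 6) = 17/40.
Summing R·P(R=x,S=y) over the conditioning event gives 67/40.
E[R | S ≥ 6] = (67/40) / (17/40) = 67/17.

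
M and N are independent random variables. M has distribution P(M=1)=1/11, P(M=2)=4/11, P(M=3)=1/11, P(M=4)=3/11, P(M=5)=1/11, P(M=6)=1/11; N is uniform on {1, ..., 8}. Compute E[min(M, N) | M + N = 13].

P(M + N = 13) = 1/44.
Summing min(M,N)·P(x,y) over outcomes with M + N = 13 gives 1/8.
E[min(M, N) | M + N = 13] = (1/8) / (1/44) = 11/2.

11/2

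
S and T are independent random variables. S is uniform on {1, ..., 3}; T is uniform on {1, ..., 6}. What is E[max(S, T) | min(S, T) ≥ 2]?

41/10

Outcomes with min(S, T) ≥ 2: (2,2), (2,3), (2,4), (2,5), (2,6), (3,2), (3,3), (3,4), (3,5), (3,6), each with probability 1/18.
E[max(S, T) | min(S, T) ≥ 2] = (2 + 3 + 4 + 5 + 6 + 3 + 3 + 4 + 5 + 6) / 10 = 41/10.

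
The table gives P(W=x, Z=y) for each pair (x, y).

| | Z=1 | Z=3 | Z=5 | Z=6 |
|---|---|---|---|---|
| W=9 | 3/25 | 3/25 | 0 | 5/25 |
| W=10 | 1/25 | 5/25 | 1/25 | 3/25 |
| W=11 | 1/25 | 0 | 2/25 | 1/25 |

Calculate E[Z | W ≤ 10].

P(W ≤ 10) = 21/25.
Σ Z·P over the event = 1·(3/25) + 3·(3/25) + 6·(5/25) + 1·(1/25) + 3·(5/25) + 5·(1/25) + 6·(3/25) = 81/25.
E[Z | W ≤ 10] = (81/25) / (21/25) = 27/7.

27/7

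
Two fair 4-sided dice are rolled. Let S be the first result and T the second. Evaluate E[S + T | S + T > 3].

P(S + T > 3) = 13/16.
Summing (S+T)·P(x,y) over outcomes with S + T > 3 gives 9/2.
E[S + T | S + T > 3] = (9/2) / (13/16) = 72/13.

72/13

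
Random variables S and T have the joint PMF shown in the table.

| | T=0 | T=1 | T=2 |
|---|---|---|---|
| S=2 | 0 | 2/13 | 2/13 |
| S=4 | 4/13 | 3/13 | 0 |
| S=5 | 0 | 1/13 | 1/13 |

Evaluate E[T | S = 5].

3/2

P(S = 5) = 2/13.
Σ T·P over the event = 1·(1/13) + 2·(1/13) = 3/13.
E[T | S = 5] = (3/13) / (2/13) = 3/2.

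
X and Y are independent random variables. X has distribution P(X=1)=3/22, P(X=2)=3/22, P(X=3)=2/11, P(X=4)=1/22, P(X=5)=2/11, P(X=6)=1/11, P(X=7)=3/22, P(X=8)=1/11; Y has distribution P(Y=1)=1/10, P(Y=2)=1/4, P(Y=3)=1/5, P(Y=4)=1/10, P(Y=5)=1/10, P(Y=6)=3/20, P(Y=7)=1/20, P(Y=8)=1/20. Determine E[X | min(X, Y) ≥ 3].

P(min(X, Y) ≥ 3) = 26/55.
Summing X·P(x,y) over outcomes with min(X, Y) ≥ 3 gives 221/88.
E[X | min(X, Y) ≥ 3] = (221/88) / (26/55) = 85/16.

85/16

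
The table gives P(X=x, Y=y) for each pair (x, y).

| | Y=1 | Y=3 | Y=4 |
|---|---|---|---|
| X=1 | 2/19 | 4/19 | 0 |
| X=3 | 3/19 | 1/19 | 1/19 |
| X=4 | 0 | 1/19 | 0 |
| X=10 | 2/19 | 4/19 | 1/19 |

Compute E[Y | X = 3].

2

P(X = 3) = 5/19.
Summing Y·P(X=x,Y=y) over the conditioning event gives 10/19.
E[Y | X = 3] = (10/19) / (5/19) = 2.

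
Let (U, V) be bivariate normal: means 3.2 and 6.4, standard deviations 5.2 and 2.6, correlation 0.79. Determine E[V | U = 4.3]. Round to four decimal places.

The regression of V on U has slope ρ·σ_V/σ_U and passes through (μ_U, μ_V).
E[V | U=4.3] = 6.4 + (0.79)·(2.6/5.2)·(4.3 − (3.2)) = 6.4 + (0.395)·(1.1) = 6.8345.

6.8345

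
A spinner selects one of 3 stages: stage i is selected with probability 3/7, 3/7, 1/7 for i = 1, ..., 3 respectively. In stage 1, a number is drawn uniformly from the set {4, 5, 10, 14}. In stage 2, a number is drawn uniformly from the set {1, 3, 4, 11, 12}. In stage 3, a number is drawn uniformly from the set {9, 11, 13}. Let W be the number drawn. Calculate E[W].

E[W | stage 1] = (4+5+10+14)/4 = 33/4.
E[W | stage 2] = (1+3+4+11+12)/5 = 31/5.
E[W | stage 3] = (9+11+13)/3 = 11.
By the law of total expectation,
E[W] = (3/7)·(33/4) + (3/7)·(31/5) + (1/7)·(11) = 1087/140.

1087/140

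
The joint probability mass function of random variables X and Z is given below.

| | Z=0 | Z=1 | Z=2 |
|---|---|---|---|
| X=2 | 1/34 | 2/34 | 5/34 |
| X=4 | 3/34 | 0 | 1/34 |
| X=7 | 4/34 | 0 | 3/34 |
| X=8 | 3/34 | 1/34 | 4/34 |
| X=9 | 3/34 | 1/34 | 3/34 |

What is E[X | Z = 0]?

93/14

P(Z = 0) = 7/17.
Σ X·P over the event = 2·(1/34) + 4·(3/34) + 7·(4/34) + 8·(3/34) + 9·(3/34) = 93/34.
E[X | Z = 0] = (93/34) / (7/17) = 93/14.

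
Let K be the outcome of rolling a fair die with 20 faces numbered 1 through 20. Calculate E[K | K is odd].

10

Given K is odd, K is equally likely to be any of {1, 3, 5, 7, 9, 11, 13, 15, 17, 19}.
E[K | K is odd] = (1 + 3 + 5 + 7 + 9 + 11 + 13 + 15 + 17 + 19) / 10 = 10.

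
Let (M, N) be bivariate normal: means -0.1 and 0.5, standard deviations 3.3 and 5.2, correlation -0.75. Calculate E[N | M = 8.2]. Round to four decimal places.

-9.3091

For a bivariate normal, E[N | M=x] = μ_N + ρ·(σ_N/σ_M)·(x − μ_M).
E[N | M=8.2] = 0.5 + (-0.75)·(5.2/3.3)·(8.2 − (-0.1)) = 0.5 + (-1.18182)·(8.3) = -9.3091.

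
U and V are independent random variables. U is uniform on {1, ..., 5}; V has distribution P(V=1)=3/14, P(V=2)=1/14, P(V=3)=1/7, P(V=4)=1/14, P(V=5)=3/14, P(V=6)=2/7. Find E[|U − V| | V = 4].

7/5

P(V = 4) = 1/14.
Summing |U−V|·P(x,y) over outcomes with V = 4 gives 1/10.
E[|U − V| | V = 4] = (1/10) / (1/14) = 7/5.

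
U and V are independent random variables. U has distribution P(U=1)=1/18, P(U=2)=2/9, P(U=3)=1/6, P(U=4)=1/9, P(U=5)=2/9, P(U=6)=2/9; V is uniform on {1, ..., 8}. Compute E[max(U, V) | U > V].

125/26

P(U > V) = 13/36.
Summing max(U,V)·P(x,y) over outcomes with U > V gives 125/72.
E[max(U, V) | U > V] = (125/72) / (13/36) = 125/26.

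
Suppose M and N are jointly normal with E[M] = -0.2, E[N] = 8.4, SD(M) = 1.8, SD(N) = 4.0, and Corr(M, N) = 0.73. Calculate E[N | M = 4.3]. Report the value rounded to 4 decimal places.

For a bivariate normal, E[N | M=x] = μ_N + ρ·(σ_N/σ_M)·(x − μ_M).
E[N | M=4.3] = 8.4 + (0.73)·(4.0/1.8)·(4.3 − (-0.2)) = 8.4 + (1.62222)·(4.5) = 15.7000.

15.7000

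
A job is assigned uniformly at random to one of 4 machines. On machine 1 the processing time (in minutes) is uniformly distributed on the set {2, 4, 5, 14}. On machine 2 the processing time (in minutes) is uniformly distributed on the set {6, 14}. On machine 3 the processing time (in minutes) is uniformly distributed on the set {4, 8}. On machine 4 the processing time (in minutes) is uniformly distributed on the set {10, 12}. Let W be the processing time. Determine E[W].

133/16

E[W | machine 1] = (2+4+5+14)/4 = 25/4.
E[W | machine 2] = (6+14)/2 = 10.
E[W | machine 3] = (4+8)/2 = 6.
E[W | machine 4] = (10+12)/2 = 11.
E[W] = (1/4)·(25/4) + (1/4)·(10) + (1/4)·(6) + (1/4)·(11) = 133/16.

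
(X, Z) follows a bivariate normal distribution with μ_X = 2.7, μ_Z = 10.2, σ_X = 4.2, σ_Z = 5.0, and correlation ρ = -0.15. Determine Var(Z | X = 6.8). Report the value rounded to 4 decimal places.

24.4375

Var(Z | X=x) = (1 − ρ²)·σ_Z².
Var(Z | X=6.8) = (5.0)²·(1 − (-0.15)²) = 25·0.9775 = 24.4375.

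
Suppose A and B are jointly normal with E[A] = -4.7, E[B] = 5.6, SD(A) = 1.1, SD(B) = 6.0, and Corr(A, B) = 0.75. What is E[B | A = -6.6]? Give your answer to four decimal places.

-2.1727

The regression of B on A has slope ρ·σ_B/σ_A and passes through (μ_A, μ_B).
E[B | A=-6.6] = 5.6 + (0.75)·(6.0/1.1)·(-6.6 − (-4.7)) = 5.6 + (4.0909)·(-1.9) = -2.1727.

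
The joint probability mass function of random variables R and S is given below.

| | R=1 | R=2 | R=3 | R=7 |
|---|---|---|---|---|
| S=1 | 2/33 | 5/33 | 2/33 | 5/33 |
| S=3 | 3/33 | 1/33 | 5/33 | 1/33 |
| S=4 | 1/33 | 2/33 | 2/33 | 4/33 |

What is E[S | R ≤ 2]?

P(R ≤ 2) = 14/33.
Summing S·P(R=x,S=y) over the conditioning event gives 31/33.
E[S | R ≤ 2] = (31/33) / (14/33) = 31/14.

31/14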